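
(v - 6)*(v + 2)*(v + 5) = v^3 + v^2 - 32*v - 60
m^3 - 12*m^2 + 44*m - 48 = (m - 6)*(m - 4)*(m - 2)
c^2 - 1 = (c - 1)*(c + 1)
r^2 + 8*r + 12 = (r + 2)*(r + 6)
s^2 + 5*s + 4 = (s + 1)*(s + 4)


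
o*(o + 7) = o^2 + 7*o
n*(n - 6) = n^2 - 6*n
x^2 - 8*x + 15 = (x - 5)*(x - 3)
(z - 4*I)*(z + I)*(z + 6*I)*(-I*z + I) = -I*z^4 + 3*z^3 + I*z^3 - 3*z^2 - 22*I*z^2 + 24*z + 22*I*z - 24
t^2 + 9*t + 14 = (t + 2)*(t + 7)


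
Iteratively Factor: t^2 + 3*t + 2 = (t + 2)*(t + 1)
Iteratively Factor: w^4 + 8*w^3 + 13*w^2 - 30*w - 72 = (w + 3)*(w^3 + 5*w^2 - 2*w - 24) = (w + 3)^2*(w^2 + 2*w - 8) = (w - 2)*(w + 3)^2*(w + 4)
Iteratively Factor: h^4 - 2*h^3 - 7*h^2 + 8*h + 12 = (h - 2)*(h^3 - 7*h - 6) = (h - 2)*(h + 2)*(h^2 - 2*h - 3) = (h - 2)*(h + 1)*(h + 2)*(h - 3)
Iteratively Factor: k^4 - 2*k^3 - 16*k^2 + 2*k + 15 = (k - 1)*(k^3 - k^2 - 17*k - 15) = (k - 5)*(k - 1)*(k^2 + 4*k + 3) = (k - 5)*(k - 1)*(k + 3)*(k + 1)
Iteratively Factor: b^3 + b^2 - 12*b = (b + 4)*(b^2 - 3*b) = b*(b + 4)*(b - 3)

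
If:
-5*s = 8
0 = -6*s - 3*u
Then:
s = -8/5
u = 16/5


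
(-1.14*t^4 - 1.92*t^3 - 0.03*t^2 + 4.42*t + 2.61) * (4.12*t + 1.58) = -4.6968*t^5 - 9.7116*t^4 - 3.1572*t^3 + 18.163*t^2 + 17.7368*t + 4.1238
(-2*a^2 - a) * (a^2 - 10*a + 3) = -2*a^4 + 19*a^3 + 4*a^2 - 3*a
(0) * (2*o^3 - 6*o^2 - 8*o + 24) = 0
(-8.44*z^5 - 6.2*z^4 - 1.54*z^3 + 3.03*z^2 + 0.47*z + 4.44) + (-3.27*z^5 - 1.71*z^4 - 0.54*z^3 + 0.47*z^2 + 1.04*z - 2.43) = -11.71*z^5 - 7.91*z^4 - 2.08*z^3 + 3.5*z^2 + 1.51*z + 2.01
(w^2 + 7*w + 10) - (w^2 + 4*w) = 3*w + 10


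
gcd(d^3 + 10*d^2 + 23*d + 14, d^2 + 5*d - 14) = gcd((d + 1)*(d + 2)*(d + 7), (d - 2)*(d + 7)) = d + 7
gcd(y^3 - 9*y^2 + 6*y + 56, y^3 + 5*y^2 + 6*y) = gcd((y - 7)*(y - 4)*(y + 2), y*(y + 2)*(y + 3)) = y + 2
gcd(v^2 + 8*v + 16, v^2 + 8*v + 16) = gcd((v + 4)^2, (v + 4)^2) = v^2 + 8*v + 16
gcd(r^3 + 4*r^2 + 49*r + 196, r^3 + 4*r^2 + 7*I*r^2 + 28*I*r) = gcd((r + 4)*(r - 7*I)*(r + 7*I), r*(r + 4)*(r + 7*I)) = r^2 + r*(4 + 7*I) + 28*I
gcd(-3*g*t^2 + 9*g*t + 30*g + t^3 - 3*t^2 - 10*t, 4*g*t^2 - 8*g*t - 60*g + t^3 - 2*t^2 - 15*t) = t - 5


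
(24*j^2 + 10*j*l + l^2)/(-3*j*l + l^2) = (-24*j^2 - 10*j*l - l^2)/(l*(3*j - l))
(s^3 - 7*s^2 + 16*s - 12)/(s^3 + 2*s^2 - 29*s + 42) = (s - 2)/(s + 7)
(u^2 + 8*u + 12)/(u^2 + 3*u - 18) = (u + 2)/(u - 3)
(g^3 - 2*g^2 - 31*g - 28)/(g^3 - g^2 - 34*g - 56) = (g + 1)/(g + 2)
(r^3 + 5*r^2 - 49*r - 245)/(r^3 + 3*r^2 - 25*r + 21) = (r^2 - 2*r - 35)/(r^2 - 4*r + 3)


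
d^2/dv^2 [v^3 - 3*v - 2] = 6*v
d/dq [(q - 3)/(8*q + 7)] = 31/(8*q + 7)^2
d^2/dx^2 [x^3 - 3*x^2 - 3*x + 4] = 6*x - 6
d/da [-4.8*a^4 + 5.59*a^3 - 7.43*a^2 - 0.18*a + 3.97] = -19.2*a^3 + 16.77*a^2 - 14.86*a - 0.18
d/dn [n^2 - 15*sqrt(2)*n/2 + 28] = 2*n - 15*sqrt(2)/2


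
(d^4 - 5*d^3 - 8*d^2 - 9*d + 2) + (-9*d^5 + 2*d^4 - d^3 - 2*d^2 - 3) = -9*d^5 + 3*d^4 - 6*d^3 - 10*d^2 - 9*d - 1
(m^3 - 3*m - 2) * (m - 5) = m^4 - 5*m^3 - 3*m^2 + 13*m + 10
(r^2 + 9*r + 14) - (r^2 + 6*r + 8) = 3*r + 6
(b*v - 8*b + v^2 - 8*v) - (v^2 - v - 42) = b*v - 8*b - 7*v + 42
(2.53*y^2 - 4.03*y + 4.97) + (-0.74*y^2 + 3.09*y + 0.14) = 1.79*y^2 - 0.94*y + 5.11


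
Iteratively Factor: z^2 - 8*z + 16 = (z - 4)*(z - 4)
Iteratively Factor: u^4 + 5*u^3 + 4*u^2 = (u + 1)*(u^3 + 4*u^2) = (u + 1)*(u + 4)*(u^2) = u*(u + 1)*(u + 4)*(u)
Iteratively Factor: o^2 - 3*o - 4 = (o - 4)*(o + 1)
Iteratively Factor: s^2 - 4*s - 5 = (s + 1)*(s - 5)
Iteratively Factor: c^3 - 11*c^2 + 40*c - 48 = (c - 4)*(c^2 - 7*c + 12) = (c - 4)^2*(c - 3)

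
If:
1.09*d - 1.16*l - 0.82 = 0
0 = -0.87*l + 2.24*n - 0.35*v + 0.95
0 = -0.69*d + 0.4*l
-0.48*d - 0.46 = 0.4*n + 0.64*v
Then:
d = -0.90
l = -1.55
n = -0.94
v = 0.55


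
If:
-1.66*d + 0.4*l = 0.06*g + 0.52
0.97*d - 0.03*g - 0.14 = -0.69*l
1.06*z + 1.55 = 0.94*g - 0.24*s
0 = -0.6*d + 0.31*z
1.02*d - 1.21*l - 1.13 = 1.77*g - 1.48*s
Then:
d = -0.24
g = 2.15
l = 0.63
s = 4.02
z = -0.46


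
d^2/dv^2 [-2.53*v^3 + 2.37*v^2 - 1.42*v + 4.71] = 4.74 - 15.18*v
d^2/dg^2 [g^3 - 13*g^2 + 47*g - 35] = 6*g - 26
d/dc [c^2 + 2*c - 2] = 2*c + 2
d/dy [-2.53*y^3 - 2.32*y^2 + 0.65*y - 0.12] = -7.59*y^2 - 4.64*y + 0.65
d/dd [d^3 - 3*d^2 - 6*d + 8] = 3*d^2 - 6*d - 6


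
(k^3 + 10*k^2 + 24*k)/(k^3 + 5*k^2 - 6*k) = (k + 4)/(k - 1)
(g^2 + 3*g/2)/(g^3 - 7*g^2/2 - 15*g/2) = 1/(g - 5)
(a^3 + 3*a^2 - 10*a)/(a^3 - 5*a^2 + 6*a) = (a + 5)/(a - 3)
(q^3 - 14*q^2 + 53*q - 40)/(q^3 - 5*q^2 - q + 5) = (q - 8)/(q + 1)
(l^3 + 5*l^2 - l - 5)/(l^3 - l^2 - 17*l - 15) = (l^2 + 4*l - 5)/(l^2 - 2*l - 15)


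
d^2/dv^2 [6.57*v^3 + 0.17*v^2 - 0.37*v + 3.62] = 39.42*v + 0.34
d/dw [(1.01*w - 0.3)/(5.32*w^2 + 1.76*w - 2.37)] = (-5.3732*w^2 + 3.192*w - 1.8657)/(28.3024*w^4 + 18.7264*w^3 - 22.1192*w^2 - 8.3424*w + 5.6169)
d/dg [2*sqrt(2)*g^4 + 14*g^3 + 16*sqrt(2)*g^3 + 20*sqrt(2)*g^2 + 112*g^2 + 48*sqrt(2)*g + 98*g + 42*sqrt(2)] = 8*sqrt(2)*g^3 + 42*g^2 + 48*sqrt(2)*g^2 + 40*sqrt(2)*g + 224*g + 48*sqrt(2) + 98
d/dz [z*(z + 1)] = 2*z + 1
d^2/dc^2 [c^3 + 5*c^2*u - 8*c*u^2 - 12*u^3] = 6*c + 10*u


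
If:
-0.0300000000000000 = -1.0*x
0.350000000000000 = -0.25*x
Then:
No Solution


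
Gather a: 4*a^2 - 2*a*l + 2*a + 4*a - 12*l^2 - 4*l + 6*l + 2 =4*a^2 + a*(6 - 2*l) - 12*l^2 + 2*l + 2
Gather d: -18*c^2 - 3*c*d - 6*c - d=-18*c^2 - 6*c + d*(-3*c - 1)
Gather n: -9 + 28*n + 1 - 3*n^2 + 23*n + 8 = -3*n^2 + 51*n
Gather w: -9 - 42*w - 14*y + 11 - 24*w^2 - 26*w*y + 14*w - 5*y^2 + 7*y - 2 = -24*w^2 + w*(-26*y - 28) - 5*y^2 - 7*y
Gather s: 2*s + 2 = 2*s + 2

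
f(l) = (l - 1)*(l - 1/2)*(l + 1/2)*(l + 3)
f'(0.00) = -0.50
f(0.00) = 0.75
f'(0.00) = -0.50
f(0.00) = 0.75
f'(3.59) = 238.57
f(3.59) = 215.71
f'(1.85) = 33.34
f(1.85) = 13.08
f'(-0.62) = 4.88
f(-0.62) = -0.52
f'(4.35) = 414.01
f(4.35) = 459.76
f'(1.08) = 4.52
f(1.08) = 0.30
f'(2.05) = 45.85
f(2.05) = 20.96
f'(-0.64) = 5.07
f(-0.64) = -0.62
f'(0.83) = 0.53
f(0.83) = -0.29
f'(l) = (l - 1)*(l - 1/2)*(l + 1/2) + (l - 1)*(l - 1/2)*(l + 3) + (l - 1)*(l + 1/2)*(l + 3) + (l - 1/2)*(l + 1/2)*(l + 3)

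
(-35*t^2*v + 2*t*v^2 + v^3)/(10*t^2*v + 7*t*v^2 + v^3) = (-35*t^2 + 2*t*v + v^2)/(10*t^2 + 7*t*v + v^2)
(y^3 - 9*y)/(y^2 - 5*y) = (y^2 - 9)/(y - 5)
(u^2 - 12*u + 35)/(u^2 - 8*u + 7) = (u - 5)/(u - 1)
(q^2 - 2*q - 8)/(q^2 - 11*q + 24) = (q^2 - 2*q - 8)/(q^2 - 11*q + 24)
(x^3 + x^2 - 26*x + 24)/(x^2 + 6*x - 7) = (x^2 + 2*x - 24)/(x + 7)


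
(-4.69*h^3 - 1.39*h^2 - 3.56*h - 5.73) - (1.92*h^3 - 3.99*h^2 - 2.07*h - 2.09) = -6.61*h^3 + 2.6*h^2 - 1.49*h - 3.64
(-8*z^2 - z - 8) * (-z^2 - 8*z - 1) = 8*z^4 + 65*z^3 + 24*z^2 + 65*z + 8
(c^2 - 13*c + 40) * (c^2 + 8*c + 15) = c^4 - 5*c^3 - 49*c^2 + 125*c + 600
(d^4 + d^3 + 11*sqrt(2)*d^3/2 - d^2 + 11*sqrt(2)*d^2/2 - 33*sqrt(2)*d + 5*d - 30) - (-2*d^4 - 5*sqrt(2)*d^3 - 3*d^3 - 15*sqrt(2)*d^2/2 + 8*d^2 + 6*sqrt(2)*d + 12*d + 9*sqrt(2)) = 3*d^4 + 4*d^3 + 21*sqrt(2)*d^3/2 - 9*d^2 + 13*sqrt(2)*d^2 - 39*sqrt(2)*d - 7*d - 30 - 9*sqrt(2)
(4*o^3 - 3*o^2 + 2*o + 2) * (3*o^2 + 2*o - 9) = 12*o^5 - o^4 - 36*o^3 + 37*o^2 - 14*o - 18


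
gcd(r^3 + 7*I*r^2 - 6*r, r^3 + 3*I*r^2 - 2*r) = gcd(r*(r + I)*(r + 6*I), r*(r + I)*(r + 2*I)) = r^2 + I*r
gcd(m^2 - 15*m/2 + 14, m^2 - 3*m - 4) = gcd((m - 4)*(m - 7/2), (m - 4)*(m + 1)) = m - 4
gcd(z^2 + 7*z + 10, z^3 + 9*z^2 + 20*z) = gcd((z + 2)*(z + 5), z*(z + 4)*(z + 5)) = z + 5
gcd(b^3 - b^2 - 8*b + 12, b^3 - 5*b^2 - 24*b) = b + 3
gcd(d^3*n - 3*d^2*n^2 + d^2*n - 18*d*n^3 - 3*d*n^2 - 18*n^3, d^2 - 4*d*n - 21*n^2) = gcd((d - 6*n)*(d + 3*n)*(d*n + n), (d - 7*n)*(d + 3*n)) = d + 3*n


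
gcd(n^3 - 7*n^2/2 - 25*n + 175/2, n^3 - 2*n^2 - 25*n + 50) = n^2 - 25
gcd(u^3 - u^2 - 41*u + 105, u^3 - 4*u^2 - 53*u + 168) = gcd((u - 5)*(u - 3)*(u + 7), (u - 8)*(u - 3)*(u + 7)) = u^2 + 4*u - 21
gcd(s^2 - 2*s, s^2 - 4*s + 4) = s - 2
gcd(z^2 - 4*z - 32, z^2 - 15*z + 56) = z - 8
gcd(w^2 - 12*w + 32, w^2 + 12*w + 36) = 1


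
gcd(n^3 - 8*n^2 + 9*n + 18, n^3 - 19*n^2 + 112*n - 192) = n - 3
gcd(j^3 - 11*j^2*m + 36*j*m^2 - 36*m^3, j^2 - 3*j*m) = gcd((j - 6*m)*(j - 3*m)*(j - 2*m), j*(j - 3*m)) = j - 3*m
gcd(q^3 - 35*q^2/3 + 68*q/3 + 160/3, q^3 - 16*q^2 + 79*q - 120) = q^2 - 13*q + 40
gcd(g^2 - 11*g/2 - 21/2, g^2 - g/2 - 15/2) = 1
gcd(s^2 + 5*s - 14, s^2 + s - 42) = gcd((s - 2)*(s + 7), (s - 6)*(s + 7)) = s + 7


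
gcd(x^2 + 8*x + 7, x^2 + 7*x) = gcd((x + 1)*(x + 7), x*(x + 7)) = x + 7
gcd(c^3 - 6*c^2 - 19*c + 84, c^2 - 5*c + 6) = c - 3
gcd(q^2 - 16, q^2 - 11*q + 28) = q - 4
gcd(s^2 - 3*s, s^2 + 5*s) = s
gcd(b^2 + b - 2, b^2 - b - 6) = b + 2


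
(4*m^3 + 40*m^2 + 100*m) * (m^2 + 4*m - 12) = 4*m^5 + 56*m^4 + 212*m^3 - 80*m^2 - 1200*m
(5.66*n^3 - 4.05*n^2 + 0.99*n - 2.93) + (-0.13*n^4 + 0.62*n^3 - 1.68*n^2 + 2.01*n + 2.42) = -0.13*n^4 + 6.28*n^3 - 5.73*n^2 + 3.0*n - 0.51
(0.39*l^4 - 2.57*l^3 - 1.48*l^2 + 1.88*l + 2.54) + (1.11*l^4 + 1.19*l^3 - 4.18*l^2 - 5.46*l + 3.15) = 1.5*l^4 - 1.38*l^3 - 5.66*l^2 - 3.58*l + 5.69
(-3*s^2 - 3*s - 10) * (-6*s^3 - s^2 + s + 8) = 18*s^5 + 21*s^4 + 60*s^3 - 17*s^2 - 34*s - 80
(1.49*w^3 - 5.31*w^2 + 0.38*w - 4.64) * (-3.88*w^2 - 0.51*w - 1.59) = -5.7812*w^5 + 19.8429*w^4 - 1.1354*w^3 + 26.2523*w^2 + 1.7622*w + 7.3776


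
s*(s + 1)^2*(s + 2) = s^4 + 4*s^3 + 5*s^2 + 2*s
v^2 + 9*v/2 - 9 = (v - 3/2)*(v + 6)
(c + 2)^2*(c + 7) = c^3 + 11*c^2 + 32*c + 28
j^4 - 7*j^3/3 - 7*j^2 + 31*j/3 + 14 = (j - 3)*(j - 7/3)*(j + 1)*(j + 2)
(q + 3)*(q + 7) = q^2 + 10*q + 21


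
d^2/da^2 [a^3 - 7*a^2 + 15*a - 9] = 6*a - 14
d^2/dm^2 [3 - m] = 0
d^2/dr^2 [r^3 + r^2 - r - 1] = 6*r + 2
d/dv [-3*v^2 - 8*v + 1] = -6*v - 8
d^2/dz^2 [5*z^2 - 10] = 10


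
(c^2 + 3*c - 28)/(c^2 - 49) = (c - 4)/(c - 7)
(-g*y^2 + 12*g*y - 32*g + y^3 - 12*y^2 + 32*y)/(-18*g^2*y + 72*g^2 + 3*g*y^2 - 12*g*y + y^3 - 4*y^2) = (-g*y + 8*g + y^2 - 8*y)/(-18*g^2 + 3*g*y + y^2)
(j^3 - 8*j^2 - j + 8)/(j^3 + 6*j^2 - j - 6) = (j - 8)/(j + 6)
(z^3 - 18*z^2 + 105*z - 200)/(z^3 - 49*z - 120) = (z^2 - 10*z + 25)/(z^2 + 8*z + 15)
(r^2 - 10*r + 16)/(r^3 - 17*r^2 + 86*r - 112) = 1/(r - 7)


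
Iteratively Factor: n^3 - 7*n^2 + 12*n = (n - 4)*(n^2 - 3*n) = (n - 4)*(n - 3)*(n)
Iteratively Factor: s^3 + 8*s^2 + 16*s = (s + 4)*(s^2 + 4*s) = s*(s + 4)*(s + 4)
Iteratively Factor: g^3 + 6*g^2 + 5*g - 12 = (g - 1)*(g^2 + 7*g + 12) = (g - 1)*(g + 4)*(g + 3)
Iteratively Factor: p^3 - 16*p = (p - 4)*(p^2 + 4*p) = (p - 4)*(p + 4)*(p)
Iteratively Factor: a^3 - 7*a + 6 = (a - 1)*(a^2 + a - 6) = (a - 1)*(a + 3)*(a - 2)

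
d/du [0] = 0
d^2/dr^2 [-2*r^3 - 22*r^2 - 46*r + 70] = -12*r - 44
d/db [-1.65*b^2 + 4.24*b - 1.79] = 4.24 - 3.3*b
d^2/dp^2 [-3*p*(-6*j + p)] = -6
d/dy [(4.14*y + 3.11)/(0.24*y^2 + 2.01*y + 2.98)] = (-0.9936*y^2 - 1.4928*y + 6.0861)/(0.0576*y^4 + 0.9648*y^3 + 5.4705*y^2 + 11.9796*y + 8.8804)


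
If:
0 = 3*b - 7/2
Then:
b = 7/6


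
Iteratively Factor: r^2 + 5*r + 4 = (r + 4)*(r + 1)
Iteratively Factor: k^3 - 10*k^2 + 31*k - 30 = (k - 2)*(k^2 - 8*k + 15) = (k - 5)*(k - 2)*(k - 3)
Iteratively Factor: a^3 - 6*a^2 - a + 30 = (a - 3)*(a^2 - 3*a - 10) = (a - 5)*(a - 3)*(a + 2)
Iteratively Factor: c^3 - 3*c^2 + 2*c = (c - 2)*(c^2 - c) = (c - 2)*(c - 1)*(c)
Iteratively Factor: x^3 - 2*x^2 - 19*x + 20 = (x - 5)*(x^2 + 3*x - 4) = (x - 5)*(x + 4)*(x - 1)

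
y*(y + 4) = y^2 + 4*y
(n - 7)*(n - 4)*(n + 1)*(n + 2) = n^4 - 8*n^3 - 3*n^2 + 62*n + 56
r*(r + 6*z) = r^2 + 6*r*z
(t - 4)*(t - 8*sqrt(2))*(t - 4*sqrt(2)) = t^3 - 12*sqrt(2)*t^2 - 4*t^2 + 64*t + 48*sqrt(2)*t - 256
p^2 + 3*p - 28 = (p - 4)*(p + 7)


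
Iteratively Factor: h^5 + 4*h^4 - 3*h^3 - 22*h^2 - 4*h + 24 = (h - 2)*(h^4 + 6*h^3 + 9*h^2 - 4*h - 12) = (h - 2)*(h + 3)*(h^3 + 3*h^2 - 4) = (h - 2)*(h + 2)*(h + 3)*(h^2 + h - 2) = (h - 2)*(h + 2)^2*(h + 3)*(h - 1)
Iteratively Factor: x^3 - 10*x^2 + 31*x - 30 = (x - 2)*(x^2 - 8*x + 15) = (x - 3)*(x - 2)*(x - 5)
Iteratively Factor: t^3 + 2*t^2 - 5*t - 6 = (t + 1)*(t^2 + t - 6) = (t + 1)*(t + 3)*(t - 2)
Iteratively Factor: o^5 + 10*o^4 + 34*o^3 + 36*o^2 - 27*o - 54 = (o + 3)*(o^4 + 7*o^3 + 13*o^2 - 3*o - 18) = (o - 1)*(o + 3)*(o^3 + 8*o^2 + 21*o + 18) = (o - 1)*(o + 3)^2*(o^2 + 5*o + 6) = (o - 1)*(o + 3)^3*(o + 2)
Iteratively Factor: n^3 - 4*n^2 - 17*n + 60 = (n + 4)*(n^2 - 8*n + 15) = (n - 3)*(n + 4)*(n - 5)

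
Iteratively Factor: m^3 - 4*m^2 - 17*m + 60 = (m - 5)*(m^2 + m - 12) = (m - 5)*(m + 4)*(m - 3)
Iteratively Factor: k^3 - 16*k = (k)*(k^2 - 16) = k*(k + 4)*(k - 4)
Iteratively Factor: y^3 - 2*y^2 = (y - 2)*(y^2) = y*(y - 2)*(y)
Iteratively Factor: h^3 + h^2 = (h)*(h^2 + h) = h^2*(h + 1)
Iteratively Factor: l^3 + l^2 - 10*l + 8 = (l - 1)*(l^2 + 2*l - 8) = (l - 2)*(l - 1)*(l + 4)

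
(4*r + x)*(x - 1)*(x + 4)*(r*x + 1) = 4*r^2*x^3 + 12*r^2*x^2 - 16*r^2*x + r*x^4 + 3*r*x^3 + 12*r*x - 16*r + x^3 + 3*x^2 - 4*x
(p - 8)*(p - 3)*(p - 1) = p^3 - 12*p^2 + 35*p - 24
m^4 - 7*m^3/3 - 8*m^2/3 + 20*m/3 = m*(m - 2)^2*(m + 5/3)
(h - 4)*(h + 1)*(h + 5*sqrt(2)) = h^3 - 3*h^2 + 5*sqrt(2)*h^2 - 15*sqrt(2)*h - 4*h - 20*sqrt(2)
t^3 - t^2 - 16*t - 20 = (t - 5)*(t + 2)^2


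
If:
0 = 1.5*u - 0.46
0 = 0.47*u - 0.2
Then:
No Solution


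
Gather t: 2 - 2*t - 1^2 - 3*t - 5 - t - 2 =-6*t - 6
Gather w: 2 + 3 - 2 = 3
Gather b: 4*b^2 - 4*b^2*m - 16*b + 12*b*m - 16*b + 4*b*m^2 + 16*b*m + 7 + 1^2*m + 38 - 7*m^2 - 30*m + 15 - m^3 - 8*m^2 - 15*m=b^2*(4 - 4*m) + b*(4*m^2 + 28*m - 32) - m^3 - 15*m^2 - 44*m + 60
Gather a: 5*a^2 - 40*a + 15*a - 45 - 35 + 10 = 5*a^2 - 25*a - 70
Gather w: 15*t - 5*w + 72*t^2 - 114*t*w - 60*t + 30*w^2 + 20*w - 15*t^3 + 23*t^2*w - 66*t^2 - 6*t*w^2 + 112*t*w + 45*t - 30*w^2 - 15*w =-15*t^3 + 6*t^2 - 6*t*w^2 + w*(23*t^2 - 2*t)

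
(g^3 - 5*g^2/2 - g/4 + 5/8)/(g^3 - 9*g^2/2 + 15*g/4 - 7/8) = (4*g^2 - 8*g - 5)/(4*g^2 - 16*g + 7)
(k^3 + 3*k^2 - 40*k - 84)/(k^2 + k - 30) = (k^3 + 3*k^2 - 40*k - 84)/(k^2 + k - 30)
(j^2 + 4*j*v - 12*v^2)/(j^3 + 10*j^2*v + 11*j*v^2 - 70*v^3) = (j + 6*v)/(j^2 + 12*j*v + 35*v^2)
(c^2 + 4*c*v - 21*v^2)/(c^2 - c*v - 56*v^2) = (-c + 3*v)/(-c + 8*v)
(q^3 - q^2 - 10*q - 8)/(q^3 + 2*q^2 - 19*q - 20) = (q + 2)/(q + 5)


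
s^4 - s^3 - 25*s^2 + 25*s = s*(s - 5)*(s - 1)*(s + 5)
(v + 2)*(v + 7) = v^2 + 9*v + 14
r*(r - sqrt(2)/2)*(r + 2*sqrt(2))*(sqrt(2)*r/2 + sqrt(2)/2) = sqrt(2)*r^4/2 + sqrt(2)*r^3/2 + 3*r^3/2 - sqrt(2)*r^2 + 3*r^2/2 - sqrt(2)*r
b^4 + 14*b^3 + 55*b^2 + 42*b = b*(b + 1)*(b + 6)*(b + 7)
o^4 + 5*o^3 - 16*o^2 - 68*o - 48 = (o - 4)*(o + 1)*(o + 2)*(o + 6)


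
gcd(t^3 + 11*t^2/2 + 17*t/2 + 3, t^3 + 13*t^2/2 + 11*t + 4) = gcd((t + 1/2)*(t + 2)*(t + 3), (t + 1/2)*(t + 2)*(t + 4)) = t^2 + 5*t/2 + 1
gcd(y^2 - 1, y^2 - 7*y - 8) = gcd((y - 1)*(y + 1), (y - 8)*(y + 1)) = y + 1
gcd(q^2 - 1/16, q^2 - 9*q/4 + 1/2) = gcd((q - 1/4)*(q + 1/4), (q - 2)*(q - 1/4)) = q - 1/4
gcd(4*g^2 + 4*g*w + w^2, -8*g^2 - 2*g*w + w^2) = 2*g + w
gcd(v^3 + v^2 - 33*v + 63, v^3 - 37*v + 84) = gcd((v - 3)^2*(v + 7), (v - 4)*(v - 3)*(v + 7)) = v^2 + 4*v - 21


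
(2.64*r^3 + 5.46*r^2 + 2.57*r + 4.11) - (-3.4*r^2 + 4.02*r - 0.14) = 2.64*r^3 + 8.86*r^2 - 1.45*r + 4.25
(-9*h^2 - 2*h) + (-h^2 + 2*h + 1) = 1 - 10*h^2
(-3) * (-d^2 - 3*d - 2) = 3*d^2 + 9*d + 6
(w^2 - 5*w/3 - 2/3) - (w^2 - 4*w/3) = -w/3 - 2/3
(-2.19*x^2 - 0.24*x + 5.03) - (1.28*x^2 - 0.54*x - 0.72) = -3.47*x^2 + 0.3*x + 5.75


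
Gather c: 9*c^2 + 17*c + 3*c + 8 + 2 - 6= 9*c^2 + 20*c + 4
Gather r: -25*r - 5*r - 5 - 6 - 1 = -30*r - 12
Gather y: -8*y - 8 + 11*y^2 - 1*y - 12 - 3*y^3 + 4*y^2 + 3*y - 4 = -3*y^3 + 15*y^2 - 6*y - 24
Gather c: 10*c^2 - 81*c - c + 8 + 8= 10*c^2 - 82*c + 16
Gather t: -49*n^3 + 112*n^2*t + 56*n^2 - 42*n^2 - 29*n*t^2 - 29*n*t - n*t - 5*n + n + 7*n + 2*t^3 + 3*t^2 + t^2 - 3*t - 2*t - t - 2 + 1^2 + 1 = -49*n^3 + 14*n^2 + 3*n + 2*t^3 + t^2*(4 - 29*n) + t*(112*n^2 - 30*n - 6)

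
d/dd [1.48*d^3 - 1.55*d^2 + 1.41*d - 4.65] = 4.44*d^2 - 3.1*d + 1.41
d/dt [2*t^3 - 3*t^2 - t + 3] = 6*t^2 - 6*t - 1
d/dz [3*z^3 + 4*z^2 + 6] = z*(9*z + 8)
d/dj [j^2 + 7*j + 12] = 2*j + 7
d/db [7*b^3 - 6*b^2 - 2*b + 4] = 21*b^2 - 12*b - 2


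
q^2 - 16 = (q - 4)*(q + 4)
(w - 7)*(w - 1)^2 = w^3 - 9*w^2 + 15*w - 7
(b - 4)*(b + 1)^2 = b^3 - 2*b^2 - 7*b - 4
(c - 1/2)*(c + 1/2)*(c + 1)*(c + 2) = c^4 + 3*c^3 + 7*c^2/4 - 3*c/4 - 1/2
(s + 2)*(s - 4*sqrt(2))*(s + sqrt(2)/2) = s^3 - 7*sqrt(2)*s^2/2 + 2*s^2 - 7*sqrt(2)*s - 4*s - 8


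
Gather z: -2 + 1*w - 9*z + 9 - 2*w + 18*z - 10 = -w + 9*z - 3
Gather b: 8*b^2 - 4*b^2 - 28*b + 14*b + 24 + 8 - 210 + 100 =4*b^2 - 14*b - 78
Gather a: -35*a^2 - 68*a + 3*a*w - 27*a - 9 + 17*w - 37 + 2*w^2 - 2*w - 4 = -35*a^2 + a*(3*w - 95) + 2*w^2 + 15*w - 50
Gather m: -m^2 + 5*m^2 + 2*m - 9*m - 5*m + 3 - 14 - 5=4*m^2 - 12*m - 16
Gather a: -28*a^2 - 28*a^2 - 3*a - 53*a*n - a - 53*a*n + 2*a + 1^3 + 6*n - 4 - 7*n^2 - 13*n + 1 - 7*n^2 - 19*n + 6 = -56*a^2 + a*(-106*n - 2) - 14*n^2 - 26*n + 4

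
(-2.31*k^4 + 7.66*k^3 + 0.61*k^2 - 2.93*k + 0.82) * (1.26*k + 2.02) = -2.9106*k^5 + 4.9854*k^4 + 16.2418*k^3 - 2.4596*k^2 - 4.8854*k + 1.6564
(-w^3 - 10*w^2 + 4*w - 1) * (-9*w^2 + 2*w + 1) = 9*w^5 + 88*w^4 - 57*w^3 + 7*w^2 + 2*w - 1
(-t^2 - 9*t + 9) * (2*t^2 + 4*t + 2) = -2*t^4 - 22*t^3 - 20*t^2 + 18*t + 18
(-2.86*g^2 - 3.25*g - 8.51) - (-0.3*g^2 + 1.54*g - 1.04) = -2.56*g^2 - 4.79*g - 7.47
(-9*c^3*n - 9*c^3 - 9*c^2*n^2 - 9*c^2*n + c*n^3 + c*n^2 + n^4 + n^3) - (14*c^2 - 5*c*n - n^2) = -9*c^3*n - 9*c^3 - 9*c^2*n^2 - 9*c^2*n - 14*c^2 + c*n^3 + c*n^2 + 5*c*n + n^4 + n^3 + n^2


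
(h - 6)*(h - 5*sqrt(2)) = h^2 - 5*sqrt(2)*h - 6*h + 30*sqrt(2)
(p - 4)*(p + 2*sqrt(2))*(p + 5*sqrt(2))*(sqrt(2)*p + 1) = sqrt(2)*p^4 - 4*sqrt(2)*p^3 + 15*p^3 - 60*p^2 + 27*sqrt(2)*p^2 - 108*sqrt(2)*p + 20*p - 80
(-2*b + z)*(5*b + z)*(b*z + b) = -10*b^3*z - 10*b^3 + 3*b^2*z^2 + 3*b^2*z + b*z^3 + b*z^2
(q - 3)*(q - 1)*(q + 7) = q^3 + 3*q^2 - 25*q + 21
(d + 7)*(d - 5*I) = d^2 + 7*d - 5*I*d - 35*I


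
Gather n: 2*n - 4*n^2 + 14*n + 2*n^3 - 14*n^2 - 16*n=2*n^3 - 18*n^2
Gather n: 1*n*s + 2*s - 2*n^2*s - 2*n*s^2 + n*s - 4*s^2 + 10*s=-2*n^2*s + n*(-2*s^2 + 2*s) - 4*s^2 + 12*s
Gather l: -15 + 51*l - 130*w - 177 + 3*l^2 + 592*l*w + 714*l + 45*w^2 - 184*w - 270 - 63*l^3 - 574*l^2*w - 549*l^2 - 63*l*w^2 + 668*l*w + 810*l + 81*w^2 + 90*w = -63*l^3 + l^2*(-574*w - 546) + l*(-63*w^2 + 1260*w + 1575) + 126*w^2 - 224*w - 462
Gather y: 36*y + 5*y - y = 40*y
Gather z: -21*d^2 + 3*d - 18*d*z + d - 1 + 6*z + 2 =-21*d^2 + 4*d + z*(6 - 18*d) + 1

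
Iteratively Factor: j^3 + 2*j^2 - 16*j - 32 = (j + 4)*(j^2 - 2*j - 8) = (j - 4)*(j + 4)*(j + 2)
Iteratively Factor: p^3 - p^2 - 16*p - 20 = (p + 2)*(p^2 - 3*p - 10) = (p + 2)^2*(p - 5)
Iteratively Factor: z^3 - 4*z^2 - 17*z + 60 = (z - 5)*(z^2 + z - 12) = (z - 5)*(z + 4)*(z - 3)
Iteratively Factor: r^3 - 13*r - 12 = (r + 1)*(r^2 - r - 12) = (r - 4)*(r + 1)*(r + 3)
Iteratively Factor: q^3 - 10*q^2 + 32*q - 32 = (q - 2)*(q^2 - 8*q + 16) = (q - 4)*(q - 2)*(q - 4)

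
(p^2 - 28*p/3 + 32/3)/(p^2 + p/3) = (3*p^2 - 28*p + 32)/(p*(3*p + 1))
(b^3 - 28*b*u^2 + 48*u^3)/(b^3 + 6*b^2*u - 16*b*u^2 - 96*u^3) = (b - 2*u)/(b + 4*u)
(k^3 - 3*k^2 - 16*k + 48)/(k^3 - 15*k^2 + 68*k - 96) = (k + 4)/(k - 8)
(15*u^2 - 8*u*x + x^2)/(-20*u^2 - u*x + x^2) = (-3*u + x)/(4*u + x)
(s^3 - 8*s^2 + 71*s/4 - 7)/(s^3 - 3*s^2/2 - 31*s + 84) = (s - 1/2)/(s + 6)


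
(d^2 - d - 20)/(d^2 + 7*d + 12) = (d - 5)/(d + 3)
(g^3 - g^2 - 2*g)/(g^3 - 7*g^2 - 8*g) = (g - 2)/(g - 8)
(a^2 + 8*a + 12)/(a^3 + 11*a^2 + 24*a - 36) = (a + 2)/(a^2 + 5*a - 6)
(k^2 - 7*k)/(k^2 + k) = (k - 7)/(k + 1)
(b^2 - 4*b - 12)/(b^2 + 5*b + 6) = (b - 6)/(b + 3)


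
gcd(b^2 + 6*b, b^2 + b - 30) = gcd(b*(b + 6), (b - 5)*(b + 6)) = b + 6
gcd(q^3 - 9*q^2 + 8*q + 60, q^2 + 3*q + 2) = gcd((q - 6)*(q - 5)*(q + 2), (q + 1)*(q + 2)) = q + 2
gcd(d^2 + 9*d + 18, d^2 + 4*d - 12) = d + 6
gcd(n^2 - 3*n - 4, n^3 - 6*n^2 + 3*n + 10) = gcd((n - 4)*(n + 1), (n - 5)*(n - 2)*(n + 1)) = n + 1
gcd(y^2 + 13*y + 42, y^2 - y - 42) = y + 6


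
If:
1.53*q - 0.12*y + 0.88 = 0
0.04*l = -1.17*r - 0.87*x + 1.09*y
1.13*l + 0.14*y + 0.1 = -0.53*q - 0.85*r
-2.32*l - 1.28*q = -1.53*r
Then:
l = 0.253770103968704 - 0.0981202770497266*y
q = 0.0784313725490196*y - 0.57516339869281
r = -0.0831678992762227*y - 0.0963807249146427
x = 1.36923132555767*y + 0.117947866656763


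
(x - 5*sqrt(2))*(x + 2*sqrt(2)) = x^2 - 3*sqrt(2)*x - 20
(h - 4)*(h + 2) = h^2 - 2*h - 8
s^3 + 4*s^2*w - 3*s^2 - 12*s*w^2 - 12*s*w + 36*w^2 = (s - 3)*(s - 2*w)*(s + 6*w)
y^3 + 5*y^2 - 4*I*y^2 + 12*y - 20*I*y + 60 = (y + 5)*(y - 6*I)*(y + 2*I)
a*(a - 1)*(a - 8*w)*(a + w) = a^4 - 7*a^3*w - a^3 - 8*a^2*w^2 + 7*a^2*w + 8*a*w^2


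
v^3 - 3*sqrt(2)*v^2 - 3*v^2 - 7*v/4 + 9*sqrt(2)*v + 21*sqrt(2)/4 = (v - 7/2)*(v + 1/2)*(v - 3*sqrt(2))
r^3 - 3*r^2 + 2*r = r*(r - 2)*(r - 1)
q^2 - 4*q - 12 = (q - 6)*(q + 2)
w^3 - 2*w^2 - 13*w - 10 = (w - 5)*(w + 1)*(w + 2)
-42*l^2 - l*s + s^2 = (-7*l + s)*(6*l + s)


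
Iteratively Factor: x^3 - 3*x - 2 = (x - 2)*(x^2 + 2*x + 1) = (x - 2)*(x + 1)*(x + 1)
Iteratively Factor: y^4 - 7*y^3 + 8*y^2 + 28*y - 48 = (y - 2)*(y^3 - 5*y^2 - 2*y + 24) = (y - 3)*(y - 2)*(y^2 - 2*y - 8) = (y - 3)*(y - 2)*(y + 2)*(y - 4)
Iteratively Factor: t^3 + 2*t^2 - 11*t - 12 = (t - 3)*(t^2 + 5*t + 4) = (t - 3)*(t + 4)*(t + 1)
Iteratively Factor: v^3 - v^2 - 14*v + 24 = (v - 2)*(v^2 + v - 12) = (v - 2)*(v + 4)*(v - 3)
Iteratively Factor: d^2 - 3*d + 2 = (d - 1)*(d - 2)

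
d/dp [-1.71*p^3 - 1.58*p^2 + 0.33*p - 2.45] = -5.13*p^2 - 3.16*p + 0.33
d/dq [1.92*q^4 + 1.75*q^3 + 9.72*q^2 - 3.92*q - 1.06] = 7.68*q^3 + 5.25*q^2 + 19.44*q - 3.92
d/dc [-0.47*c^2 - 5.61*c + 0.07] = -0.94*c - 5.61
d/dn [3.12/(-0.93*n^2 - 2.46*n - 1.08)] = (5.8032*n + 7.6752)/(0.93*n^2 + 2.46*n + 1.08)^2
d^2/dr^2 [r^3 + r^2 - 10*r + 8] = 6*r + 2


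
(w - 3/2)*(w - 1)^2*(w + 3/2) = w^4 - 2*w^3 - 5*w^2/4 + 9*w/2 - 9/4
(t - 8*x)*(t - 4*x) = t^2 - 12*t*x + 32*x^2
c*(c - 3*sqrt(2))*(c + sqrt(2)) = c^3 - 2*sqrt(2)*c^2 - 6*c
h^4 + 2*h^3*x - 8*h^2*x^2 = h^2*(h - 2*x)*(h + 4*x)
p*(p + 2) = p^2 + 2*p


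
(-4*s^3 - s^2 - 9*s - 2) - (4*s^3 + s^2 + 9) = -8*s^3 - 2*s^2 - 9*s - 11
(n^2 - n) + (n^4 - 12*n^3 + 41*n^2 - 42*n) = n^4 - 12*n^3 + 42*n^2 - 43*n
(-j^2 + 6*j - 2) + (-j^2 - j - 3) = -2*j^2 + 5*j - 5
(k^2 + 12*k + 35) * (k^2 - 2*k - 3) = k^4 + 10*k^3 + 8*k^2 - 106*k - 105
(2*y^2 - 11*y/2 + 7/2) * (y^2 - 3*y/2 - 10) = 2*y^4 - 17*y^3/2 - 33*y^2/4 + 199*y/4 - 35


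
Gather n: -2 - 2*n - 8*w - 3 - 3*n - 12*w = -5*n - 20*w - 5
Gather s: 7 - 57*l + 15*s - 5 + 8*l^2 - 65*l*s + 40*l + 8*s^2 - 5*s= 8*l^2 - 17*l + 8*s^2 + s*(10 - 65*l) + 2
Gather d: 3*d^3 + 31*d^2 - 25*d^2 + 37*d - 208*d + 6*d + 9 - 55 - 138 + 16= 3*d^3 + 6*d^2 - 165*d - 168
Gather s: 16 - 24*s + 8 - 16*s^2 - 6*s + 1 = -16*s^2 - 30*s + 25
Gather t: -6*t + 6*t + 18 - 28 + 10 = 0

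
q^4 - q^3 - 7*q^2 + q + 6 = (q - 3)*(q - 1)*(q + 1)*(q + 2)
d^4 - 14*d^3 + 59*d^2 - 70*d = d*(d - 7)*(d - 5)*(d - 2)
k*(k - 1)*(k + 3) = k^3 + 2*k^2 - 3*k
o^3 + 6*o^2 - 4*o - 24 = (o - 2)*(o + 2)*(o + 6)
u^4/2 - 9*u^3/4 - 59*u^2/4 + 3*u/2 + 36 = (u/2 + 1)*(u - 8)*(u - 3/2)*(u + 3)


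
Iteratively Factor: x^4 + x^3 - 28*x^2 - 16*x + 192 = (x - 3)*(x^3 + 4*x^2 - 16*x - 64) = (x - 4)*(x - 3)*(x^2 + 8*x + 16) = (x - 4)*(x - 3)*(x + 4)*(x + 4)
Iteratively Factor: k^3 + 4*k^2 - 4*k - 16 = (k + 2)*(k^2 + 2*k - 8) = (k + 2)*(k + 4)*(k - 2)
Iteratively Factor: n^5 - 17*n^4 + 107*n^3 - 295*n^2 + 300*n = (n - 5)*(n^4 - 12*n^3 + 47*n^2 - 60*n) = (n - 5)*(n - 3)*(n^3 - 9*n^2 + 20*n) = (n - 5)*(n - 4)*(n - 3)*(n^2 - 5*n) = n*(n - 5)*(n - 4)*(n - 3)*(n - 5)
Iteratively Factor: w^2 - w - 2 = (w - 2)*(w + 1)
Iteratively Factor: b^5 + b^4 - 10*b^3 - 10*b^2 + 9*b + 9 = (b + 1)*(b^4 - 10*b^2 + 9) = (b + 1)*(b + 3)*(b^3 - 3*b^2 - b + 3) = (b + 1)^2*(b + 3)*(b^2 - 4*b + 3) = (b - 3)*(b + 1)^2*(b + 3)*(b - 1)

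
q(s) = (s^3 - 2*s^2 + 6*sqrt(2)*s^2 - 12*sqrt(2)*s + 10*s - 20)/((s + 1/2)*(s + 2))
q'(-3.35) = 6.58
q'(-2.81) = 14.95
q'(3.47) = 1.90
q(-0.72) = 42.59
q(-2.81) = 15.29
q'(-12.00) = 1.15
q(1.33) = -2.53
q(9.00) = 11.21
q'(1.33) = 4.70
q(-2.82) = 15.14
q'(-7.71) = 1.44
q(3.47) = 3.49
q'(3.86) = 1.76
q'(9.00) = 1.18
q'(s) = (3*s^2 - 4*s + 12*sqrt(2)*s - 12*sqrt(2) + 10)/((s + 1/2)*(s + 2)) - (s^3 - 2*s^2 + 6*sqrt(2)*s^2 - 12*sqrt(2)*s + 10*s - 20)/((s + 1/2)*(s + 2)^2) - (s^3 - 2*s^2 + 6*sqrt(2)*s^2 - 12*sqrt(2)*s + 10*s - 20)/((s + 1/2)^2*(s + 2)) = 4*(s^4 + 5*s^3 - 12*s^2 + 27*sqrt(2)*s^2 + 12*sqrt(2)*s + 36*s - 12*sqrt(2) + 60)/(4*s^4 + 20*s^3 + 33*s^2 + 20*s + 4)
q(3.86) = 4.20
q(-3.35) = 10.02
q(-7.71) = -0.95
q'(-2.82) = 14.64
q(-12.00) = -6.35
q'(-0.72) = 212.70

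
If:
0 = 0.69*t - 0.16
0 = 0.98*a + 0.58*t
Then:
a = -0.14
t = 0.23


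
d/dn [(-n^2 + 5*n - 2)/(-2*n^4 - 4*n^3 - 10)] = (-n^2*(2*n + 3)*(n^2 - 5*n + 2) + (2*n - 5)*(n^4 + 2*n^3 + 5)/2)/(n^4 + 2*n^3 + 5)^2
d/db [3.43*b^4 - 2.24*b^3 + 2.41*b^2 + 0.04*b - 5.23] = 13.72*b^3 - 6.72*b^2 + 4.82*b + 0.04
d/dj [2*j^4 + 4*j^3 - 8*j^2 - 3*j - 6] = 8*j^3 + 12*j^2 - 16*j - 3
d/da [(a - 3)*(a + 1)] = 2*a - 2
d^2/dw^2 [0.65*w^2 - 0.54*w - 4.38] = 1.30000000000000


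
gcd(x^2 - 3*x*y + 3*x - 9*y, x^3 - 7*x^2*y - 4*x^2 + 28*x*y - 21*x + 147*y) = x + 3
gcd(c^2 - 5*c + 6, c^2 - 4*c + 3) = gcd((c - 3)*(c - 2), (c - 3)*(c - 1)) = c - 3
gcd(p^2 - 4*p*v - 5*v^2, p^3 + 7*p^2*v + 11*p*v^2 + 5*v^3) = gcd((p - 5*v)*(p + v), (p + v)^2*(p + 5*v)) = p + v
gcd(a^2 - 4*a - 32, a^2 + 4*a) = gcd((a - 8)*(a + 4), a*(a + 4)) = a + 4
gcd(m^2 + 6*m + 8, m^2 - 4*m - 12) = m + 2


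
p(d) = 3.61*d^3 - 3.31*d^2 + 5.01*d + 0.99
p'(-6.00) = 434.61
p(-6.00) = -927.99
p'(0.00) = 5.01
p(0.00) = 0.99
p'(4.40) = 185.55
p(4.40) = 266.47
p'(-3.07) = 127.41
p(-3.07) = -150.04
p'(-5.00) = 308.86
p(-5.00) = -558.06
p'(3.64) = 124.41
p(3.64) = 149.48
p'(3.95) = 147.84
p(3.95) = 191.62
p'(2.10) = 38.87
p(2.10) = 30.35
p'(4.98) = 240.63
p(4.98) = 389.71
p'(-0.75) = 16.07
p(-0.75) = -6.15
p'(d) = 10.83*d^2 - 6.62*d + 5.01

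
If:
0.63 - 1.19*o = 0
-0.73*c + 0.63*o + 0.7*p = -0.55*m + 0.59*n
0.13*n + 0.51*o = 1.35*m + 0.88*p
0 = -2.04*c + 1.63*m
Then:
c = 0.202201451289593 - 0.427233613293122*p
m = 0.253061939037282 - 0.534697282894459*p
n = 1.21660513917293*p + 0.551027828464082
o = 0.53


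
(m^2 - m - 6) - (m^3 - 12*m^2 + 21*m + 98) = -m^3 + 13*m^2 - 22*m - 104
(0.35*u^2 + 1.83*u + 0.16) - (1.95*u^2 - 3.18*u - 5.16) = -1.6*u^2 + 5.01*u + 5.32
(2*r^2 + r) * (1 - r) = -2*r^3 + r^2 + r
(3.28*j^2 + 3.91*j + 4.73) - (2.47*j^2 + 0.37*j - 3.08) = 0.81*j^2 + 3.54*j + 7.81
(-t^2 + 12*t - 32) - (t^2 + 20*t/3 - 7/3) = -2*t^2 + 16*t/3 - 89/3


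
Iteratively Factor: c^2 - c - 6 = (c + 2)*(c - 3)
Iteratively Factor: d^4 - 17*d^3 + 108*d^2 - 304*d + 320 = (d - 4)*(d^3 - 13*d^2 + 56*d - 80) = (d - 5)*(d - 4)*(d^2 - 8*d + 16) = (d - 5)*(d - 4)^2*(d - 4)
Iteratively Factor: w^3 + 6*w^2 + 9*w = (w + 3)*(w^2 + 3*w) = w*(w + 3)*(w + 3)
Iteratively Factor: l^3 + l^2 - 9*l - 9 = (l + 1)*(l^2 - 9) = (l - 3)*(l + 1)*(l + 3)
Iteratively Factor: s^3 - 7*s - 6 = (s + 1)*(s^2 - s - 6) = (s - 3)*(s + 1)*(s + 2)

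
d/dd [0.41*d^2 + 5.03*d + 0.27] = 0.82*d + 5.03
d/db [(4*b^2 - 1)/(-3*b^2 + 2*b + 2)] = 2*(4*b^2 + 5*b + 1)/(9*b^4 - 12*b^3 - 8*b^2 + 8*b + 4)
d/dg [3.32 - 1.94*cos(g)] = 1.94*sin(g)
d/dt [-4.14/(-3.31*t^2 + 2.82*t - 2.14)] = (11.6748 - 27.4068*t)/(3.31*t^2 - 2.82*t + 2.14)^2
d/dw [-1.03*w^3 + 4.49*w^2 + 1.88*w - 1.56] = -3.09*w^2 + 8.98*w + 1.88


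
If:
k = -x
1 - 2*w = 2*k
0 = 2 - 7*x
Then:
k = -2/7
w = 11/14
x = 2/7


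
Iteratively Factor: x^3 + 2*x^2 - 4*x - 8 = (x + 2)*(x^2 - 4) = (x - 2)*(x + 2)*(x + 2)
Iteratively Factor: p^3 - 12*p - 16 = (p + 2)*(p^2 - 2*p - 8) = (p - 4)*(p + 2)*(p + 2)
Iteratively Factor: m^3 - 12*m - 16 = (m + 2)*(m^2 - 2*m - 8) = (m + 2)^2*(m - 4)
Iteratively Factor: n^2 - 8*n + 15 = (n - 5)*(n - 3)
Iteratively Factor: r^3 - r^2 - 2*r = (r)*(r^2 - r - 2) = r*(r + 1)*(r - 2)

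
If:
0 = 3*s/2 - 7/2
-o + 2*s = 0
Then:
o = 14/3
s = 7/3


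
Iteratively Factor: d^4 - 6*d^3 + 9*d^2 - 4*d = (d - 1)*(d^3 - 5*d^2 + 4*d) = (d - 4)*(d - 1)*(d^2 - d) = d*(d - 4)*(d - 1)*(d - 1)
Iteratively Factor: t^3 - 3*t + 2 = (t - 1)*(t^2 + t - 2) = (t - 1)^2*(t + 2)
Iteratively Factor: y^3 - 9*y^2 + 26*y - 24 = (y - 2)*(y^2 - 7*y + 12) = (y - 4)*(y - 2)*(y - 3)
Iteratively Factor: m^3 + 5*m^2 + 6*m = (m + 2)*(m^2 + 3*m) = (m + 2)*(m + 3)*(m)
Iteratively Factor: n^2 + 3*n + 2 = (n + 2)*(n + 1)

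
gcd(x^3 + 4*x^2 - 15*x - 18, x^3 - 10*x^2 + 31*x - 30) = x - 3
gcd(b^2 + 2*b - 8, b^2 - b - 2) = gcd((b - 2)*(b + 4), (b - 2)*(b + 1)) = b - 2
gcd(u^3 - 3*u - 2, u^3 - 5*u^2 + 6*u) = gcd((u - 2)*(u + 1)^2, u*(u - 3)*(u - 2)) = u - 2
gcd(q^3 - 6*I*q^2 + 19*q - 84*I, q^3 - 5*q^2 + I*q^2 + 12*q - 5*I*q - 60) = q^2 + I*q + 12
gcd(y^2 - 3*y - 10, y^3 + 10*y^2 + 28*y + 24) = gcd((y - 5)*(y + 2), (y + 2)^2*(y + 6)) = y + 2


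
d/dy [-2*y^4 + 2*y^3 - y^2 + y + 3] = -8*y^3 + 6*y^2 - 2*y + 1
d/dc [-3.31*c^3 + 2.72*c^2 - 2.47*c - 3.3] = -9.93*c^2 + 5.44*c - 2.47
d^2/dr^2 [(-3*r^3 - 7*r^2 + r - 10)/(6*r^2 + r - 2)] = 6*(13*r^3 - 438*r^2 - 60*r - 52)/(216*r^6 + 108*r^5 - 198*r^4 - 71*r^3 + 66*r^2 + 12*r - 8)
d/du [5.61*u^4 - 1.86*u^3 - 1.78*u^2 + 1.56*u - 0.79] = 22.44*u^3 - 5.58*u^2 - 3.56*u + 1.56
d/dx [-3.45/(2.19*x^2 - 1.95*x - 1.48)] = (15.111*x - 6.7275)/(-2.19*x^2 + 1.95*x + 1.48)^2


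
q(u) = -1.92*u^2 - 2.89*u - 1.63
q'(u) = -3.84*u - 2.89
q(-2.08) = -3.93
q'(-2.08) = 5.10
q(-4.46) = -26.93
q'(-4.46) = 14.24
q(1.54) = -10.63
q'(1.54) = -8.80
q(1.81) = -13.15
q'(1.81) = -9.84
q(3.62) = -37.25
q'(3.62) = -16.79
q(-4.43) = -26.51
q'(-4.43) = 14.12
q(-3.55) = -15.57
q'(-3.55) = 10.74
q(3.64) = -37.59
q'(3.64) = -16.87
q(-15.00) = -390.28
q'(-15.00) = 54.71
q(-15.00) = -390.28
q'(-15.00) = 54.71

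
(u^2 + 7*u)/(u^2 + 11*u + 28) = u/(u + 4)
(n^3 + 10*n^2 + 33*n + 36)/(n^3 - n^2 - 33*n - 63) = (n + 4)/(n - 7)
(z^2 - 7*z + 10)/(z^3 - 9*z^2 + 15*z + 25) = (z - 2)/(z^2 - 4*z - 5)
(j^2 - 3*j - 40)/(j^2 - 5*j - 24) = (j + 5)/(j + 3)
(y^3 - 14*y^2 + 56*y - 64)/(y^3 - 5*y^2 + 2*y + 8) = (y - 8)/(y + 1)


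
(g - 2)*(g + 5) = g^2 + 3*g - 10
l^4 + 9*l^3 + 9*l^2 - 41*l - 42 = (l - 2)*(l + 1)*(l + 3)*(l + 7)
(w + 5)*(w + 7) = w^2 + 12*w + 35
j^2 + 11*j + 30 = (j + 5)*(j + 6)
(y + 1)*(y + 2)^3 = y^4 + 7*y^3 + 18*y^2 + 20*y + 8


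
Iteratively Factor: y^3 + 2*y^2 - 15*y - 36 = (y + 3)*(y^2 - y - 12) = (y + 3)^2*(y - 4)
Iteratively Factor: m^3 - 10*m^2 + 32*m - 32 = (m - 2)*(m^2 - 8*m + 16) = (m - 4)*(m - 2)*(m - 4)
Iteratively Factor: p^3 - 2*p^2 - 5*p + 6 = (p + 2)*(p^2 - 4*p + 3) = (p - 3)*(p + 2)*(p - 1)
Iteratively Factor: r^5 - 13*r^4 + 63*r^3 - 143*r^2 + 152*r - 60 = (r - 3)*(r^4 - 10*r^3 + 33*r^2 - 44*r + 20) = (r - 3)*(r - 2)*(r^3 - 8*r^2 + 17*r - 10) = (r - 3)*(r - 2)^2*(r^2 - 6*r + 5) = (r - 3)*(r - 2)^2*(r - 1)*(r - 5)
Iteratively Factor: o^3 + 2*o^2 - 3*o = (o + 3)*(o^2 - o) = (o - 1)*(o + 3)*(o)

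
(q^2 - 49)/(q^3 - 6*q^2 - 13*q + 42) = (q + 7)/(q^2 + q - 6)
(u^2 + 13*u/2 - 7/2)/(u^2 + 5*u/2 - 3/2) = (u + 7)/(u + 3)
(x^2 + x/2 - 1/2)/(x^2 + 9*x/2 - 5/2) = (x + 1)/(x + 5)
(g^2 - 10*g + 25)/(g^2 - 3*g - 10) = (g - 5)/(g + 2)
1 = 1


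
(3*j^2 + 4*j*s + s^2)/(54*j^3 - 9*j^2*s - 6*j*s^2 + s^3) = (j + s)/(18*j^2 - 9*j*s + s^2)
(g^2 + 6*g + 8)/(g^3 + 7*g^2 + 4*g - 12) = (g + 4)/(g^2 + 5*g - 6)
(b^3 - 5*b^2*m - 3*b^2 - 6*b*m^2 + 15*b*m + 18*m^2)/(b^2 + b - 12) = (b^2 - 5*b*m - 6*m^2)/(b + 4)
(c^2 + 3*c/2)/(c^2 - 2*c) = (c + 3/2)/(c - 2)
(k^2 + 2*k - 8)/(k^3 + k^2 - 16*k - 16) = (k - 2)/(k^2 - 3*k - 4)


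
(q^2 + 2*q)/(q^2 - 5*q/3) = 3*(q + 2)/(3*q - 5)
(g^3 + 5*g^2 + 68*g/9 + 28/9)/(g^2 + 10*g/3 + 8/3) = (9*g^2 + 27*g + 14)/(3*(3*g + 4))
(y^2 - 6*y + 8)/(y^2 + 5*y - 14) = (y - 4)/(y + 7)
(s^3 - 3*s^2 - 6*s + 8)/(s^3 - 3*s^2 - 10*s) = (s^2 - 5*s + 4)/(s*(s - 5))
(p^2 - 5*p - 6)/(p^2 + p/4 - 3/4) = 4*(p - 6)/(4*p - 3)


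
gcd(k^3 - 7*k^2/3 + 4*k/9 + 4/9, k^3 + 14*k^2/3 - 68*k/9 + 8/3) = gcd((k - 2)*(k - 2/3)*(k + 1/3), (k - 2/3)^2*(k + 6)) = k - 2/3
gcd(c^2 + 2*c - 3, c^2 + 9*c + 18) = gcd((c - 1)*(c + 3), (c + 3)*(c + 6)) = c + 3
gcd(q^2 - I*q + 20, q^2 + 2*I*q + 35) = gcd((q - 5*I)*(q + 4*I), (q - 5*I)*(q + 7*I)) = q - 5*I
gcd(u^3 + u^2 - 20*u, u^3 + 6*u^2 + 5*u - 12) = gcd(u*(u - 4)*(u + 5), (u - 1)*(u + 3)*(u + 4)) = 1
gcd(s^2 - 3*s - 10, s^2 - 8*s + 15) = s - 5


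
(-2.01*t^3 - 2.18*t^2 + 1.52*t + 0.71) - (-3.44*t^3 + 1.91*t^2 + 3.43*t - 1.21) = 1.43*t^3 - 4.09*t^2 - 1.91*t + 1.92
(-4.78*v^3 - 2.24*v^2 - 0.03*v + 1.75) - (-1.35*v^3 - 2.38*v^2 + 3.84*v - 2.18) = -3.43*v^3 + 0.14*v^2 - 3.87*v + 3.93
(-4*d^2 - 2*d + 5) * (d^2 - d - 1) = -4*d^4 + 2*d^3 + 11*d^2 - 3*d - 5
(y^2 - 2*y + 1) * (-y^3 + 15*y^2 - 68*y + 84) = -y^5 + 17*y^4 - 99*y^3 + 235*y^2 - 236*y + 84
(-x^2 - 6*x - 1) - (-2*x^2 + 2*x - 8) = x^2 - 8*x + 7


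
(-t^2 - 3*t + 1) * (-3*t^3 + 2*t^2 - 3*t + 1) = 3*t^5 + 7*t^4 - 6*t^3 + 10*t^2 - 6*t + 1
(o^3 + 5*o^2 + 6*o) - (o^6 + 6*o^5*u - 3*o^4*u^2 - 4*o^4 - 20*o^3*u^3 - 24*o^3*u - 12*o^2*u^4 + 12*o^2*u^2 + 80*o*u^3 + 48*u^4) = -o^6 - 6*o^5*u + 3*o^4*u^2 + 4*o^4 + 20*o^3*u^3 + 24*o^3*u + o^3 + 12*o^2*u^4 - 12*o^2*u^2 + 5*o^2 - 80*o*u^3 + 6*o - 48*u^4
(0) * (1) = 0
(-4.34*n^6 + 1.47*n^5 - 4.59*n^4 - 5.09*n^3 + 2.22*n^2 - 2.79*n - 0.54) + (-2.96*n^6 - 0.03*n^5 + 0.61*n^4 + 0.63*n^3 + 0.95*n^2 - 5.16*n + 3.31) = -7.3*n^6 + 1.44*n^5 - 3.98*n^4 - 4.46*n^3 + 3.17*n^2 - 7.95*n + 2.77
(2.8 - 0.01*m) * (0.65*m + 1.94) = -0.0065*m^2 + 1.8006*m + 5.432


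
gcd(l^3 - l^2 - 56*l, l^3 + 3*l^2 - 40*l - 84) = l + 7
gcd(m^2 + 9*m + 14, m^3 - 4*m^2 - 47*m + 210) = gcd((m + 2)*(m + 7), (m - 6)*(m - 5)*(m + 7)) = m + 7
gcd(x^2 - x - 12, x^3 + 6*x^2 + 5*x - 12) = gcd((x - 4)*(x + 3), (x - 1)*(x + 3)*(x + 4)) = x + 3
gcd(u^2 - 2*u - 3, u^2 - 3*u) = u - 3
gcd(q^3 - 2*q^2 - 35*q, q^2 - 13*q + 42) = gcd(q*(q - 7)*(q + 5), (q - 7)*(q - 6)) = q - 7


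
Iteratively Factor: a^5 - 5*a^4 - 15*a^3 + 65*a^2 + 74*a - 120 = (a - 1)*(a^4 - 4*a^3 - 19*a^2 + 46*a + 120) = (a - 1)*(a + 3)*(a^3 - 7*a^2 + 2*a + 40) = (a - 1)*(a + 2)*(a + 3)*(a^2 - 9*a + 20) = (a - 5)*(a - 1)*(a + 2)*(a + 3)*(a - 4)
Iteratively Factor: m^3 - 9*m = (m + 3)*(m^2 - 3*m) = m*(m + 3)*(m - 3)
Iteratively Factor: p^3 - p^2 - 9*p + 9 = (p - 1)*(p^2 - 9) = (p - 1)*(p + 3)*(p - 3)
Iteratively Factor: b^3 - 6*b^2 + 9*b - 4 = (b - 1)*(b^2 - 5*b + 4) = (b - 4)*(b - 1)*(b - 1)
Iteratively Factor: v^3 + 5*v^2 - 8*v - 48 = (v - 3)*(v^2 + 8*v + 16) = (v - 3)*(v + 4)*(v + 4)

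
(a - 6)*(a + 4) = a^2 - 2*a - 24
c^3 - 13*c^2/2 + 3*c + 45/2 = (c - 5)*(c - 3)*(c + 3/2)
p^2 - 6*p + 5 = (p - 5)*(p - 1)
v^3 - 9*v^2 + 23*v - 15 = (v - 5)*(v - 3)*(v - 1)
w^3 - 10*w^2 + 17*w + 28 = (w - 7)*(w - 4)*(w + 1)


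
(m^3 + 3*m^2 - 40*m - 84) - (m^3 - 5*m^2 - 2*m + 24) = 8*m^2 - 38*m - 108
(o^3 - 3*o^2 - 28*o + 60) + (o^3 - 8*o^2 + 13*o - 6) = 2*o^3 - 11*o^2 - 15*o + 54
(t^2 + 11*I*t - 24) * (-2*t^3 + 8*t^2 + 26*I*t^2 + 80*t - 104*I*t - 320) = -2*t^5 + 8*t^4 + 4*I*t^4 - 158*t^3 - 16*I*t^3 + 632*t^2 + 256*I*t^2 - 1920*t - 1024*I*t + 7680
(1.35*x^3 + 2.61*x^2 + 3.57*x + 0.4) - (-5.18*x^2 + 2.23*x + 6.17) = 1.35*x^3 + 7.79*x^2 + 1.34*x - 5.77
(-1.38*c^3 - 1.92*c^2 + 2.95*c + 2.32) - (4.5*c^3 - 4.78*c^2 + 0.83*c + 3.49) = -5.88*c^3 + 2.86*c^2 + 2.12*c - 1.17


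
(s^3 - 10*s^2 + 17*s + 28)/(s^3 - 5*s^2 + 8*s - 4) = (s^3 - 10*s^2 + 17*s + 28)/(s^3 - 5*s^2 + 8*s - 4)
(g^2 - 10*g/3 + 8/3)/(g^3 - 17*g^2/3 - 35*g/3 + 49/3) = (3*g^2 - 10*g + 8)/(3*g^3 - 17*g^2 - 35*g + 49)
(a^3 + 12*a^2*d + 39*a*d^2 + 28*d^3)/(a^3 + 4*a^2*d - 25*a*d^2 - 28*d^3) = (a + 4*d)/(a - 4*d)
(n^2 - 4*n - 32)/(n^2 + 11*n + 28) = (n - 8)/(n + 7)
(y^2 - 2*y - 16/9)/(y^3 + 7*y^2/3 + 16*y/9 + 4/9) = (3*y - 8)/(3*y^2 + 5*y + 2)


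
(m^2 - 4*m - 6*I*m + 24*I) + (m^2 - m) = 2*m^2 - 5*m - 6*I*m + 24*I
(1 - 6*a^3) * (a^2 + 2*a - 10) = -6*a^5 - 12*a^4 + 60*a^3 + a^2 + 2*a - 10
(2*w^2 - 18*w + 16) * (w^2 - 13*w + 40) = 2*w^4 - 44*w^3 + 330*w^2 - 928*w + 640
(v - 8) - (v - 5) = -3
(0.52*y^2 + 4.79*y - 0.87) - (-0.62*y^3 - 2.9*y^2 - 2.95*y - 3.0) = 0.62*y^3 + 3.42*y^2 + 7.74*y + 2.13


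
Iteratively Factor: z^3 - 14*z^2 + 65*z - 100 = (z - 4)*(z^2 - 10*z + 25) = (z - 5)*(z - 4)*(z - 5)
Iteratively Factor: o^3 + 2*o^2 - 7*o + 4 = (o - 1)*(o^2 + 3*o - 4) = (o - 1)^2*(o + 4)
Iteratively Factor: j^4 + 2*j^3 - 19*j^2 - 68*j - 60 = (j + 2)*(j^3 - 19*j - 30) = (j + 2)*(j + 3)*(j^2 - 3*j - 10) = (j - 5)*(j + 2)*(j + 3)*(j + 2)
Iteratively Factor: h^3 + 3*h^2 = (h + 3)*(h^2) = h*(h + 3)*(h)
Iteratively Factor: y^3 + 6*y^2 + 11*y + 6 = (y + 3)*(y^2 + 3*y + 2) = (y + 1)*(y + 3)*(y + 2)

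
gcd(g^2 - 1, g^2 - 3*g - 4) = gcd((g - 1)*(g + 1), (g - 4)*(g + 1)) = g + 1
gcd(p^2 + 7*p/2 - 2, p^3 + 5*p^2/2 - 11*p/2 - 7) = 1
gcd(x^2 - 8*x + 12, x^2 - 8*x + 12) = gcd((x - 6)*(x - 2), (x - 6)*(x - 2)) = x^2 - 8*x + 12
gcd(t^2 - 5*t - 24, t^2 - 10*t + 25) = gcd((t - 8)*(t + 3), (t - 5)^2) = 1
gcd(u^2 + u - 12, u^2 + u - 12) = u^2 + u - 12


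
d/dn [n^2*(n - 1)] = n*(3*n - 2)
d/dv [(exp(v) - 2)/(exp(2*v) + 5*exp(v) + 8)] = (-(exp(v) - 2)*(2*exp(v) + 5) + exp(2*v) + 5*exp(v) + 8)*exp(v)/(exp(2*v) + 5*exp(v) + 8)^2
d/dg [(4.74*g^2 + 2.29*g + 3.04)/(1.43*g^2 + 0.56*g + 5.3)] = (-0.620299999999999*g^2 + 41.5496*g + 10.4346)/(2.0449*g^4 + 1.6016*g^3 + 15.4716*g^2 + 5.936*g + 28.09)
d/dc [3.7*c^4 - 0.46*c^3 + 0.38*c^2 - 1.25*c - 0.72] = 14.8*c^3 - 1.38*c^2 + 0.76*c - 1.25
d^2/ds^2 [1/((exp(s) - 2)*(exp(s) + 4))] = (4*exp(3*s) + 6*exp(2*s) + 36*exp(s) + 16)*exp(s)/(exp(6*s) + 6*exp(5*s) - 12*exp(4*s) - 88*exp(3*s) + 96*exp(2*s) + 384*exp(s) - 512)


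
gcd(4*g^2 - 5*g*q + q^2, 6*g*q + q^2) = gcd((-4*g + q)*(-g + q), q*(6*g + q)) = 1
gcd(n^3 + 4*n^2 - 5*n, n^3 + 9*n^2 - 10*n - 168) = 1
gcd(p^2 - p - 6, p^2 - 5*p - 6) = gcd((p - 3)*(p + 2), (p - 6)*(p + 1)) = 1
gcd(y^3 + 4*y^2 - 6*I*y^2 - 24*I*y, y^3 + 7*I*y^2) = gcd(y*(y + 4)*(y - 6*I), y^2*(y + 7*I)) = y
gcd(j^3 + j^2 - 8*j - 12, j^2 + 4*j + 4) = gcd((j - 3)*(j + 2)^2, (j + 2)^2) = j^2 + 4*j + 4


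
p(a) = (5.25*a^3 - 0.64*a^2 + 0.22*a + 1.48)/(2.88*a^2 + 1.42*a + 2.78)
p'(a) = (-5.76*a - 1.42)*(5.25*a^3 - 0.64*a^2 + 0.22*a + 1.48)/(2.88*a^2 + 1.42*a + 2.78)^2 + (15.75*a^2 - 1.28*a + 0.22)/(2.88*a^2 + 1.42*a + 2.78)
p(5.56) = 8.88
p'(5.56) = 1.84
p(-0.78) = -0.46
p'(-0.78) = 2.74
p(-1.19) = -1.65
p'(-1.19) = 2.92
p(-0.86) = -0.68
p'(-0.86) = 2.86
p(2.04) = 2.48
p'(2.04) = 1.72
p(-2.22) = -4.31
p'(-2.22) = 2.29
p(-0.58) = 0.04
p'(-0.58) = 2.17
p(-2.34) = -4.58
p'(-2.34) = 2.24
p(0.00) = 0.53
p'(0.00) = -0.19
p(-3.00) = -6.00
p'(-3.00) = 2.07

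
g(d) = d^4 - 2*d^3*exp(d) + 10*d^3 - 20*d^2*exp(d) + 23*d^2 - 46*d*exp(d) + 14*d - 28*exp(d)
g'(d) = -2*d^3*exp(d) + 4*d^3 - 26*d^2*exp(d) + 30*d^2 - 86*d*exp(d) + 46*d - 74*exp(d) + 14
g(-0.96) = -0.43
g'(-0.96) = -11.27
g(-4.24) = -85.51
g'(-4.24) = 53.04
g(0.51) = -80.28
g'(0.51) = -162.18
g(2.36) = -2580.86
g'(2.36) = -4403.14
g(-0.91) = -1.02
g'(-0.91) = -12.38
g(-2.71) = -14.81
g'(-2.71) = 30.58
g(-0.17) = -19.27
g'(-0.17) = -43.70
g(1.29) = -373.22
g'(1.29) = -712.77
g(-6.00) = -120.10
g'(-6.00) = -46.15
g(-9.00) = 1008.03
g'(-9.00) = -885.99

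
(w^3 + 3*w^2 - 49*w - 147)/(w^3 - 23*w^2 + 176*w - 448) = (w^2 + 10*w + 21)/(w^2 - 16*w + 64)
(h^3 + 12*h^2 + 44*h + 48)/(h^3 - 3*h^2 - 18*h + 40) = (h^2 + 8*h + 12)/(h^2 - 7*h + 10)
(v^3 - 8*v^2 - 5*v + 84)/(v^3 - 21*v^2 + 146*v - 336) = (v^2 - v - 12)/(v^2 - 14*v + 48)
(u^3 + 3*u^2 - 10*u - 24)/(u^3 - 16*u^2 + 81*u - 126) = (u^2 + 6*u + 8)/(u^2 - 13*u + 42)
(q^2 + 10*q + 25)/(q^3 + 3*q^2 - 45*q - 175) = 1/(q - 7)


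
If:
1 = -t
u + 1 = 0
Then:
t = -1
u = -1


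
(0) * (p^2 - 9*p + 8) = 0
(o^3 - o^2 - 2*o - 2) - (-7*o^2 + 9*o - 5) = o^3 + 6*o^2 - 11*o + 3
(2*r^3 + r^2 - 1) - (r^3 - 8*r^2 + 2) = r^3 + 9*r^2 - 3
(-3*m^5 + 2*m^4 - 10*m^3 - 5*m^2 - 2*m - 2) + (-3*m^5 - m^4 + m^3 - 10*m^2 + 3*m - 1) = -6*m^5 + m^4 - 9*m^3 - 15*m^2 + m - 3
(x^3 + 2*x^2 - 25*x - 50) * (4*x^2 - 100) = 4*x^5 + 8*x^4 - 200*x^3 - 400*x^2 + 2500*x + 5000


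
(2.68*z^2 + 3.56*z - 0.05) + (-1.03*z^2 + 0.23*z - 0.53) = 1.65*z^2 + 3.79*z - 0.58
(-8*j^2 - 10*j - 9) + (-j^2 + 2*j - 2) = -9*j^2 - 8*j - 11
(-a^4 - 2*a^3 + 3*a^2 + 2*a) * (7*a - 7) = -7*a^5 - 7*a^4 + 35*a^3 - 7*a^2 - 14*a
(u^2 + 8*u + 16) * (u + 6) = u^3 + 14*u^2 + 64*u + 96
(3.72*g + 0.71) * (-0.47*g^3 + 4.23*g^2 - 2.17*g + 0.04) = -1.7484*g^4 + 15.4019*g^3 - 5.0691*g^2 - 1.3919*g + 0.0284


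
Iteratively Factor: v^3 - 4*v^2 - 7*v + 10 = (v - 1)*(v^2 - 3*v - 10) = (v - 5)*(v - 1)*(v + 2)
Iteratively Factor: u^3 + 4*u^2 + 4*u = (u + 2)*(u^2 + 2*u) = (u + 2)^2*(u)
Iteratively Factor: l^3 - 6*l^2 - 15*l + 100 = (l - 5)*(l^2 - l - 20) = (l - 5)^2*(l + 4)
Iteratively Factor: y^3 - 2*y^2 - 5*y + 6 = (y - 3)*(y^2 + y - 2) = (y - 3)*(y - 1)*(y + 2)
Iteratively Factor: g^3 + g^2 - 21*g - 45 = (g - 5)*(g^2 + 6*g + 9) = (g - 5)*(g + 3)*(g + 3)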